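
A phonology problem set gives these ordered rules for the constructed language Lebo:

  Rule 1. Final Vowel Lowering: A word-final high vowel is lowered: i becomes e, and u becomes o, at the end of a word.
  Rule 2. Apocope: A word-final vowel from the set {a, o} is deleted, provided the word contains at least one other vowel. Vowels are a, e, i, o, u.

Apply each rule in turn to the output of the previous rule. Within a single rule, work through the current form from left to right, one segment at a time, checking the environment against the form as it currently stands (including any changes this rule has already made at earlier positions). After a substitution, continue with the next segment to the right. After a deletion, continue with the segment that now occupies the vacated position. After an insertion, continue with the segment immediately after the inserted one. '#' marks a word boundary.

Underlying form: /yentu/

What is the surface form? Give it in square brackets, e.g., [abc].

[yent]

Rule 1 Final Vowel Lowering: [yentu] → [yento]
Rule 2 Apocope: [yento] → [yent]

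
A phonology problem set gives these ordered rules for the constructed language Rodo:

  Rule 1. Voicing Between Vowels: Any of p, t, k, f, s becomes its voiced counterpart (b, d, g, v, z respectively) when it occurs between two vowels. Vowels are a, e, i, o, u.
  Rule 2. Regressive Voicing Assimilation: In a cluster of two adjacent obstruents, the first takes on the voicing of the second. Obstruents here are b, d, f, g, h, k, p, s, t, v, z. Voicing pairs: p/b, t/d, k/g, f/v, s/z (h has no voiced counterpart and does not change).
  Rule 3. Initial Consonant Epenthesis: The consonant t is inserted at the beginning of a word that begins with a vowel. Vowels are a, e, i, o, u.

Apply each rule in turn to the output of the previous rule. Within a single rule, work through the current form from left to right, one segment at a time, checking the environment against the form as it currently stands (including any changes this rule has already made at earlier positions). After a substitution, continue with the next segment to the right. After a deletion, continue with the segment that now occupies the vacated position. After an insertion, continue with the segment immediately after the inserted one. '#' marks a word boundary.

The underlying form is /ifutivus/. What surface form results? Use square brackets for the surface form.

[tivudivus]

Rule 1 Voicing Between Vowels: [ifutivus] → [ivudivus]
Rule 2 Regressive Voicing Assimilation: no change — [ivudivus]
Rule 3 Initial Consonant Epenthesis: [ivudivus] → [tivudivus]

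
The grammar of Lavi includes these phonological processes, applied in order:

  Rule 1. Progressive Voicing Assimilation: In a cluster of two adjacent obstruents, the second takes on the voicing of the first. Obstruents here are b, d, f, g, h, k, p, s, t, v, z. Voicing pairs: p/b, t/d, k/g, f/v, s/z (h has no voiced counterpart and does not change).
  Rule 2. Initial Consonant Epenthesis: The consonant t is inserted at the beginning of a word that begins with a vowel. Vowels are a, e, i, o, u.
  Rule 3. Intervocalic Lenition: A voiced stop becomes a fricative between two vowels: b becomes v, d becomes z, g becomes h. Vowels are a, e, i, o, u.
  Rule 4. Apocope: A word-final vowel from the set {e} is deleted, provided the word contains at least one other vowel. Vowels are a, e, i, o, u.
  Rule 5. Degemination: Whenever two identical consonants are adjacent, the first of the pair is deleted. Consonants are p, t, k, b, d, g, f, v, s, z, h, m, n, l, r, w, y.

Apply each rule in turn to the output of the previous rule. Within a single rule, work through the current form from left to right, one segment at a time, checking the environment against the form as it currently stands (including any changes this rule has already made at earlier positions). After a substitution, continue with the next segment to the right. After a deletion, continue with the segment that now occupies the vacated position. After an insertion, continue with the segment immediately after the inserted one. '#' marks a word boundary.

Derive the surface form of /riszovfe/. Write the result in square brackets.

Rule 1 Progressive Voicing Assimilation: [riszovfe] → [rissovve]
Rule 2 Initial Consonant Epenthesis: no change — [rissovve]
Rule 3 Intervocalic Lenition: no change — [rissovve]
Rule 4 Apocope: [rissovve] → [rissovv]
Rule 5 Degemination: [rissovv] → [risov]

[risov]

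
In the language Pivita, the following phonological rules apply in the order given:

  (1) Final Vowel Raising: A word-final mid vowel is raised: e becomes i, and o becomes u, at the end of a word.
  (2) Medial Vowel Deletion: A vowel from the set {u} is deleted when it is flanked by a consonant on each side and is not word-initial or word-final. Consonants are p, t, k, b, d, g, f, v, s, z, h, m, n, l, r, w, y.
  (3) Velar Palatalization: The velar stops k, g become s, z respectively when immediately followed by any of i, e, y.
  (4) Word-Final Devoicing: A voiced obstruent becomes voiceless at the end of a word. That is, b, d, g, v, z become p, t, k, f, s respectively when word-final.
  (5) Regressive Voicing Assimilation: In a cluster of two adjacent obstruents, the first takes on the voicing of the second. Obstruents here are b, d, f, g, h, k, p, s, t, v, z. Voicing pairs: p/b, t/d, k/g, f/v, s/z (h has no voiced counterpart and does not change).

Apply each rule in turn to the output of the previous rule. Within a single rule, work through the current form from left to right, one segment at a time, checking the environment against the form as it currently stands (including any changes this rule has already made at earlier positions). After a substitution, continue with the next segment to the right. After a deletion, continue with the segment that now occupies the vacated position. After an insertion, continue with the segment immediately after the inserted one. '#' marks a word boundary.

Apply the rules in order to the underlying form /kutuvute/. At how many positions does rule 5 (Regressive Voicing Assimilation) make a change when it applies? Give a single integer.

(1) Final Vowel Raising: [kutuvute] → [kutuvuti]
(2) Medial Vowel Deletion: [kutuvuti] → [ktvti]
(3) Velar Palatalization: no change — [ktvti]
(4) Word-Final Devoicing: no change — [ktvti]
(5) Regressive Voicing Assimilation: [ktvti] → [kdfti]
Rule 5 changed 2 position(s).

2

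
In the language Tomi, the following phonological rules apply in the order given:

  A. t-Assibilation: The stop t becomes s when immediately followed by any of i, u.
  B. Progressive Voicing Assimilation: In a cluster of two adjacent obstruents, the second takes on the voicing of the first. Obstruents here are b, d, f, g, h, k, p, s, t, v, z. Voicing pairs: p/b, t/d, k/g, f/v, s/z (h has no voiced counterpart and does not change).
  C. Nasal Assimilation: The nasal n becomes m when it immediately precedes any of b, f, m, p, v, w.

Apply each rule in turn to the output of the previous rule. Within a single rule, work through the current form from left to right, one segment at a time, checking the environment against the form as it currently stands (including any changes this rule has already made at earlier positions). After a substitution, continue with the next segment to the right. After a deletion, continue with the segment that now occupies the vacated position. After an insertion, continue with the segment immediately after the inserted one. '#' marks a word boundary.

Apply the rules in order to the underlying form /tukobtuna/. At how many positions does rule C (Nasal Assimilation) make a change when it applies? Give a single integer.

A t-Assibilation: [tukobtuna] → [sukobsuna]
B Progressive Voicing Assimilation: [sukobsuna] → [sukobzuna]
C Nasal Assimilation: no change — [sukobzuna]
Rule C changed 0 position(s).

0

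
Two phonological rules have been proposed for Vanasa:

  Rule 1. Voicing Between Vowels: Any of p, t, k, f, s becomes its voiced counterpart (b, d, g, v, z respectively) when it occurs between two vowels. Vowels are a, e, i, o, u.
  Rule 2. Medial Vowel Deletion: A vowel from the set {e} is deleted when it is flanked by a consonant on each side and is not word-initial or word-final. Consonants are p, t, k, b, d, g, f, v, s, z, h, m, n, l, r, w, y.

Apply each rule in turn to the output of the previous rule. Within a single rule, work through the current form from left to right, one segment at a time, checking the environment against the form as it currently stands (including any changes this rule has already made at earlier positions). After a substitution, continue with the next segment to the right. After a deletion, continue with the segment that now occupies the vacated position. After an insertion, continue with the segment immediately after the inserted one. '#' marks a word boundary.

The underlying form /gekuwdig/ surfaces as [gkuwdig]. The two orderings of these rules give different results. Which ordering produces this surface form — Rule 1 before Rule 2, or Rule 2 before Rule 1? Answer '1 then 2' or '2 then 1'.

Order 1 then 2:
  1 Voicing Between Vowels: [gekuwdig] → [geguwdig]
  2 Medial Vowel Deletion: [geguwdig] → [gguwdig]
  result: [gguwdig]
Order 2 then 1:
  2 Medial Vowel Deletion: [gekuwdig] → [gkuwdig]
  1 Voicing Between Vowels: no change — [gkuwdig]
  result: [gkuwdig]

2 then 1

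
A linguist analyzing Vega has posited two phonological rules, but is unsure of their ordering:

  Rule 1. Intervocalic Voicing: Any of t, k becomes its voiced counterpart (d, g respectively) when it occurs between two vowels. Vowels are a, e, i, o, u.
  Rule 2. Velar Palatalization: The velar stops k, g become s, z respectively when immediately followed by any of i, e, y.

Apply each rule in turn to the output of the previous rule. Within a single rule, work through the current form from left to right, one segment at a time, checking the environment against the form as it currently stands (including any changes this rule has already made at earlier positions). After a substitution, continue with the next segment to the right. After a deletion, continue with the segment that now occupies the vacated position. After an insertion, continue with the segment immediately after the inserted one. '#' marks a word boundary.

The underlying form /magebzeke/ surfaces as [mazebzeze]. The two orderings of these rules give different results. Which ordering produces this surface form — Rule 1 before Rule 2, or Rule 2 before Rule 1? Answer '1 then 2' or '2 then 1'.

Order 1 then 2:
  1 Intervocalic Voicing: [magebzeke] → [magebzege]
  2 Velar Palatalization: [magebzege] → [mazebzeze]
  result: [mazebzeze]
Order 2 then 1:
  2 Velar Palatalization: [magebzeke] → [mazebzese]
  1 Intervocalic Voicing: no change — [mazebzese]
  result: [mazebzese]

1 then 2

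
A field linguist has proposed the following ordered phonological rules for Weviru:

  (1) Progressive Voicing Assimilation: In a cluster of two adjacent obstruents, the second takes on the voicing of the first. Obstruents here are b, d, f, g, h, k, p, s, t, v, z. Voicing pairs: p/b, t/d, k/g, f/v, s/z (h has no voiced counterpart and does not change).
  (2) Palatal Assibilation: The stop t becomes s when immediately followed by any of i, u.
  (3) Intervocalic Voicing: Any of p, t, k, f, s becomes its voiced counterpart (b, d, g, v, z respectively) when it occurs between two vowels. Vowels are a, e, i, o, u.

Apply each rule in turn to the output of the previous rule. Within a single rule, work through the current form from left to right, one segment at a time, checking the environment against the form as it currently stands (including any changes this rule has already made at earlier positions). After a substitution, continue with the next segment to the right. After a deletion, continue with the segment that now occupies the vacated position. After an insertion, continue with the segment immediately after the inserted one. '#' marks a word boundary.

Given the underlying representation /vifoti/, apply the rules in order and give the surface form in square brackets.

[vivozi]

(1) Progressive Voicing Assimilation: no change — [vifoti]
(2) Palatal Assibilation: [vifoti] → [vifosi]
(3) Intervocalic Voicing: [vifosi] → [vivozi]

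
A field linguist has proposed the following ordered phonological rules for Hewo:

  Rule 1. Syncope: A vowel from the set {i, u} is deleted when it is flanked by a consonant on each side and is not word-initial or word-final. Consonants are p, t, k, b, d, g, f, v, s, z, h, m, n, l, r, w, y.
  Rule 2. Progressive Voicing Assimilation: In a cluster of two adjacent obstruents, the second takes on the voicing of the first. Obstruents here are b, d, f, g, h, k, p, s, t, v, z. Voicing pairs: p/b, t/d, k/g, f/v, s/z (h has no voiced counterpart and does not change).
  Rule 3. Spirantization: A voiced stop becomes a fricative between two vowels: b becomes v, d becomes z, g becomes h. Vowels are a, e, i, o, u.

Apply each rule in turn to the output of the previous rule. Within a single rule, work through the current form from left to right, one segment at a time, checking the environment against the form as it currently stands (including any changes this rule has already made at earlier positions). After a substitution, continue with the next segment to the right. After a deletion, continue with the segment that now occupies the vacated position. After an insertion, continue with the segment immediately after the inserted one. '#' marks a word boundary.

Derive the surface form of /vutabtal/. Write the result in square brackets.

Rule 1 Syncope: [vutabtal] → [vtabtal]
Rule 2 Progressive Voicing Assimilation: [vtabtal] → [vdabdal]
Rule 3 Spirantization: no change — [vdabdal]

[vdabdal]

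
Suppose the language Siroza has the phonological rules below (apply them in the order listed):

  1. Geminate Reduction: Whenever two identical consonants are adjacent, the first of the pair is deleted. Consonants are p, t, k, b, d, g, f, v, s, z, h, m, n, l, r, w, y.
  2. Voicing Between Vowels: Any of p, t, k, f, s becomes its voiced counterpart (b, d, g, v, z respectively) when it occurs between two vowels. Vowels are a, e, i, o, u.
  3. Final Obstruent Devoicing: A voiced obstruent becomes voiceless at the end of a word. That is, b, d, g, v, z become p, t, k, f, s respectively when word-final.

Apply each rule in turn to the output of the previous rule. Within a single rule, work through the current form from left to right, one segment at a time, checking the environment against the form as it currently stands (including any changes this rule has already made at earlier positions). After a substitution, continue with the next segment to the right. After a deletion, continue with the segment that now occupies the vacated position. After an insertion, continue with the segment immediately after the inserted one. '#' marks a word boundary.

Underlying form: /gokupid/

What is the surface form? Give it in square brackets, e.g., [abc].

[gogubit]

1 Geminate Reduction: no change — [gokupid]
2 Voicing Between Vowels: [gokupid] → [gogubid]
3 Final Obstruent Devoicing: [gogubid] → [gogubit]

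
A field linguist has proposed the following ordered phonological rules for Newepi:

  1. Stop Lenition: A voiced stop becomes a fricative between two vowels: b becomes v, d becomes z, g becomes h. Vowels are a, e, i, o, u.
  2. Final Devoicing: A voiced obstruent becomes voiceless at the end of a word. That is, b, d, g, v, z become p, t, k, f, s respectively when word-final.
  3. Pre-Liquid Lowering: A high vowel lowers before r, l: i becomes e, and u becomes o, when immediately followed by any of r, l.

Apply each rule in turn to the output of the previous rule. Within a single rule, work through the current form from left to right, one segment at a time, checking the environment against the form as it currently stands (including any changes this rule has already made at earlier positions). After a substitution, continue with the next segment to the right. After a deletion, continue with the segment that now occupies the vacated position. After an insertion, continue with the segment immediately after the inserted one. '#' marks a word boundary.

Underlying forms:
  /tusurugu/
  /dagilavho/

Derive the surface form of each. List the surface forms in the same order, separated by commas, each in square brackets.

[tusoruhu], [dahelavho]

/tusurugu/:
  1 Stop Lenition: [tusurugu] → [tusuruhu]
  2 Final Devoicing: no change — [tusuruhu]
  3 Pre-Liquid Lowering: [tusuruhu] → [tusoruhu]
/dagilavho/:
  1 Stop Lenition: [dagilavho] → [dahilavho]
  2 Final Devoicing: no change — [dahilavho]
  3 Pre-Liquid Lowering: [dahilavho] → [dahelavho]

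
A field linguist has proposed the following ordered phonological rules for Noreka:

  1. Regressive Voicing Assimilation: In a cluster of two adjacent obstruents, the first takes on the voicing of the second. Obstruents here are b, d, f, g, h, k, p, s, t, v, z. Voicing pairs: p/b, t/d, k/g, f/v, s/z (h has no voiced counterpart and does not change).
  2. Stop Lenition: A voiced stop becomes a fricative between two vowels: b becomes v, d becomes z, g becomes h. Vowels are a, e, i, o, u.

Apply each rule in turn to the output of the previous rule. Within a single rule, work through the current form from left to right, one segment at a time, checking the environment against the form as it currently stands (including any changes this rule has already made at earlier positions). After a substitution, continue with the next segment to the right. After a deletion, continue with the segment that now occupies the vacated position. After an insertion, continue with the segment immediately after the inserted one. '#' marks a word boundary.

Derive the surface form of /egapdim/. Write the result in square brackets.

[ehabdim]

1 Regressive Voicing Assimilation: [egapdim] → [egabdim]
2 Stop Lenition: [egabdim] → [ehabdim]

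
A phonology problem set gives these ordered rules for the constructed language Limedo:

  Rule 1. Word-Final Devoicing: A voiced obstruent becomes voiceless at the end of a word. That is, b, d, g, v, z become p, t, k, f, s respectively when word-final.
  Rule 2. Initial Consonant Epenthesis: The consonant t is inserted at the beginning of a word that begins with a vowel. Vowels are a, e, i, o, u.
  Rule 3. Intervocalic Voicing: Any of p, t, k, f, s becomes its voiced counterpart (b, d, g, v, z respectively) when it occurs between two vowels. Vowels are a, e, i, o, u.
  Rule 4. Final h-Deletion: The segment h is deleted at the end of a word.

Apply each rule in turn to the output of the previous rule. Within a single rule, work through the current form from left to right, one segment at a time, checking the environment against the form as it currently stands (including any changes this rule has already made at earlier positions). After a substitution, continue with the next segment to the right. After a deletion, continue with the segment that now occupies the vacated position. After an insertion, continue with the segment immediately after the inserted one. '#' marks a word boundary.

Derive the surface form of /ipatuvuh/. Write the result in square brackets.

Rule 1 Word-Final Devoicing: no change — [ipatuvuh]
Rule 2 Initial Consonant Epenthesis: [ipatuvuh] → [tipatuvuh]
Rule 3 Intervocalic Voicing: [tipatuvuh] → [tibaduvuh]
Rule 4 Final h-Deletion: [tibaduvuh] → [tibaduvu]

[tibaduvu]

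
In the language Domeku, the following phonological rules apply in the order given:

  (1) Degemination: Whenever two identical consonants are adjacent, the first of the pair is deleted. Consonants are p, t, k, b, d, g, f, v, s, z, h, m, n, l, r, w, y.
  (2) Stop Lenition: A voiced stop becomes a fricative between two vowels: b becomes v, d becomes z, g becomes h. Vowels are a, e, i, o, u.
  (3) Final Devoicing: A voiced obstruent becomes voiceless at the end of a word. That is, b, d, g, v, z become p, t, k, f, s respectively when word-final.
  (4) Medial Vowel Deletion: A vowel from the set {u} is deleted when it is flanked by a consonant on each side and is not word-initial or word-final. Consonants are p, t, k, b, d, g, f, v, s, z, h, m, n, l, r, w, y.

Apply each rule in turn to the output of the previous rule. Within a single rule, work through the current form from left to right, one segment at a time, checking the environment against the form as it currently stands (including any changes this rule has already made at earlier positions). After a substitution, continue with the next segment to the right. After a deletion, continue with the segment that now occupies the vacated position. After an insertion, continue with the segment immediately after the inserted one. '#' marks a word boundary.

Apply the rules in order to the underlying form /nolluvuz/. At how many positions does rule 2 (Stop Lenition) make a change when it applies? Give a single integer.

0

(1) Degemination: [nolluvuz] → [noluvuz]
(2) Stop Lenition: no change — [noluvuz]
(3) Final Devoicing: [noluvuz] → [noluvus]
(4) Medial Vowel Deletion: [noluvus] → [nolvs]
Rule 2 changed 0 position(s).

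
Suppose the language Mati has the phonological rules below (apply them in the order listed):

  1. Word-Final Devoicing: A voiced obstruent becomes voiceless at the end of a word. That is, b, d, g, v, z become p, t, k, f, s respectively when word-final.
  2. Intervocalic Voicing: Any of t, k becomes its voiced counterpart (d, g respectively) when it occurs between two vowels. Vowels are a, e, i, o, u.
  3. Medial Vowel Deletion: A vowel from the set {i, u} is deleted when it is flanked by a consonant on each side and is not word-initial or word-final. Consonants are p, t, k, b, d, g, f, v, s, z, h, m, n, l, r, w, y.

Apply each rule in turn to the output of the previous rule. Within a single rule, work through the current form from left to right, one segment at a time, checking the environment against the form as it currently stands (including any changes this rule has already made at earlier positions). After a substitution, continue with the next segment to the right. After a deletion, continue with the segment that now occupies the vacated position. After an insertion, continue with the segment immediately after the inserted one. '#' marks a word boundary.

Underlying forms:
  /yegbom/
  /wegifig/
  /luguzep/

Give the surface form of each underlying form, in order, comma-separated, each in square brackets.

[yegbom], [wegfk], [lgzep]

/yegbom/:
  1 Word-Final Devoicing: no change — [yegbom]
  2 Intervocalic Voicing: no change — [yegbom]
  3 Medial Vowel Deletion: no change — [yegbom]
/wegifig/:
  1 Word-Final Devoicing: [wegifig] → [wegifik]
  2 Intervocalic Voicing: no change — [wegifik]
  3 Medial Vowel Deletion: [wegifik] → [wegfk]
/luguzep/:
  1 Word-Final Devoicing: no change — [luguzep]
  2 Intervocalic Voicing: no change — [luguzep]
  3 Medial Vowel Deletion: [luguzep] → [lgzep]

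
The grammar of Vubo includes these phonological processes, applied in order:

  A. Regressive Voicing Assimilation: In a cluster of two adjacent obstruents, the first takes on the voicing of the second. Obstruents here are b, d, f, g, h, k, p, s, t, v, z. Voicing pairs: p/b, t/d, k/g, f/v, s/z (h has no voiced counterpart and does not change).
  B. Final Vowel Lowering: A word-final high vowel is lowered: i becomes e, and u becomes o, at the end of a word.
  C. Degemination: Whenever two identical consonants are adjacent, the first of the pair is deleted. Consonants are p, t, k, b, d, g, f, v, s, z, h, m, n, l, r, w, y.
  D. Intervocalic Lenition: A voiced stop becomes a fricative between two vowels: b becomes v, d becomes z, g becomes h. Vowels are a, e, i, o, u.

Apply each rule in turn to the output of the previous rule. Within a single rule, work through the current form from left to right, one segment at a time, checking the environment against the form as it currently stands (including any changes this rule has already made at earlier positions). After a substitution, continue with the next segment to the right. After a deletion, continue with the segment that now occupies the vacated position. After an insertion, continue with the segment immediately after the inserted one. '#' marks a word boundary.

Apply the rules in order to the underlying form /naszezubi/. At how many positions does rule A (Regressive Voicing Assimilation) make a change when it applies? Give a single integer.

1

A Regressive Voicing Assimilation: [naszezubi] → [nazzezubi]
B Final Vowel Lowering: [nazzezubi] → [nazzezube]
C Degemination: [nazzezube] → [nazezube]
D Intervocalic Lenition: [nazezube] → [nazezuve]
Rule A changed 1 position(s).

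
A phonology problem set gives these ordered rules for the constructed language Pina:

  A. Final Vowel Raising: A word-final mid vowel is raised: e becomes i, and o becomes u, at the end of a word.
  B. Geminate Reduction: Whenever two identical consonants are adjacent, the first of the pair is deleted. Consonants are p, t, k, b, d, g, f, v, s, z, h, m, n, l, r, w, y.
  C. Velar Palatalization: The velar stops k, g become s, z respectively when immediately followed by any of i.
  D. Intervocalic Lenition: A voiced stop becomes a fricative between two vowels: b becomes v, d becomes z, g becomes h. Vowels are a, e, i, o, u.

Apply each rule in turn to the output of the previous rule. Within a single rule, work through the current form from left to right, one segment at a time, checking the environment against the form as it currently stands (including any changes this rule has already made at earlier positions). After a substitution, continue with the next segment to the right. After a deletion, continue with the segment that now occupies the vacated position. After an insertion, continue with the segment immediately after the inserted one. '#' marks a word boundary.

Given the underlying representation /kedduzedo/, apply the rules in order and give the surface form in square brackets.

A Final Vowel Raising: [kedduzedo] → [kedduzedu]
B Geminate Reduction: [kedduzedu] → [keduzedu]
C Velar Palatalization: no change — [keduzedu]
D Intervocalic Lenition: [keduzedu] → [kezuzezu]

[kezuzezu]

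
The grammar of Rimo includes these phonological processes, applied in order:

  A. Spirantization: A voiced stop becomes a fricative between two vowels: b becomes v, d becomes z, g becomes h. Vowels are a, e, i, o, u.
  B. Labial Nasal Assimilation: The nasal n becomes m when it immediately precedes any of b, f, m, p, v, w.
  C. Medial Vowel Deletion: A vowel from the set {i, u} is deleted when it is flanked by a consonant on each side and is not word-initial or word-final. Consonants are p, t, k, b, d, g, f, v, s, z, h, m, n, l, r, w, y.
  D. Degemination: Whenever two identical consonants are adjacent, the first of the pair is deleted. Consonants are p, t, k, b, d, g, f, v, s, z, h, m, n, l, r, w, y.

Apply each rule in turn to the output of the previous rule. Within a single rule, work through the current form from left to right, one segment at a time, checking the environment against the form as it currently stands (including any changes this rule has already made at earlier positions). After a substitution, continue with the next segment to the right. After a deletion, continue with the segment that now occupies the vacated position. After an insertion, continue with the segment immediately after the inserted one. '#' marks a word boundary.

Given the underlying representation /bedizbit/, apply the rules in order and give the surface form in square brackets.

A Spirantization: [bedizbit] → [bezizbit]
B Labial Nasal Assimilation: no change — [bezizbit]
C Medial Vowel Deletion: [bezizbit] → [bezzbt]
D Degemination: [bezzbt] → [bezbt]

[bezbt]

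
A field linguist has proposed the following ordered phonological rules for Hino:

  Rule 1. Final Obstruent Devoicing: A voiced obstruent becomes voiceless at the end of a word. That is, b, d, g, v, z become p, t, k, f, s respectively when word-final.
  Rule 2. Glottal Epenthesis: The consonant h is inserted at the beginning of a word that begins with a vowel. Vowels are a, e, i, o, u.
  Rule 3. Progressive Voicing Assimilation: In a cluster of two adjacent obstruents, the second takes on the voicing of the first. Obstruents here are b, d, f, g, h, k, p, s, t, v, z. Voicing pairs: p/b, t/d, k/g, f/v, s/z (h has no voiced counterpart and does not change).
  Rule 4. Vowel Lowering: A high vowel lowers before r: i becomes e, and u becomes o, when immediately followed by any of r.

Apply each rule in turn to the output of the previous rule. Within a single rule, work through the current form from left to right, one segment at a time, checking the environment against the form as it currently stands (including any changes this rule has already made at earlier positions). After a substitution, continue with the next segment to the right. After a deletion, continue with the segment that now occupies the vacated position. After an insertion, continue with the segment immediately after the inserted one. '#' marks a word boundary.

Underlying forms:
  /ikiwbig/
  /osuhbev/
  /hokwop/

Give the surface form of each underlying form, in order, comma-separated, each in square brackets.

/ikiwbig/:
  Rule 1 Final Obstruent Devoicing: [ikiwbig] → [ikiwbik]
  Rule 2 Glottal Epenthesis: [ikiwbik] → [hikiwbik]
  Rule 3 Progressive Voicing Assimilation: no change — [hikiwbik]
  Rule 4 Vowel Lowering: no change — [hikiwbik]
/osuhbev/:
  Rule 1 Final Obstruent Devoicing: [osuhbev] → [osuhbef]
  Rule 2 Glottal Epenthesis: [osuhbef] → [hosuhbef]
  Rule 3 Progressive Voicing Assimilation: [hosuhbef] → [hosuhpef]
  Rule 4 Vowel Lowering: no change — [hosuhpef]
/hokwop/:
  Rule 1 Final Obstruent Devoicing: no change — [hokwop]
  Rule 2 Glottal Epenthesis: no change — [hokwop]
  Rule 3 Progressive Voicing Assimilation: no change — [hokwop]
  Rule 4 Vowel Lowering: no change — [hokwop]

[hikiwbik], [hosuhpef], [hokwop]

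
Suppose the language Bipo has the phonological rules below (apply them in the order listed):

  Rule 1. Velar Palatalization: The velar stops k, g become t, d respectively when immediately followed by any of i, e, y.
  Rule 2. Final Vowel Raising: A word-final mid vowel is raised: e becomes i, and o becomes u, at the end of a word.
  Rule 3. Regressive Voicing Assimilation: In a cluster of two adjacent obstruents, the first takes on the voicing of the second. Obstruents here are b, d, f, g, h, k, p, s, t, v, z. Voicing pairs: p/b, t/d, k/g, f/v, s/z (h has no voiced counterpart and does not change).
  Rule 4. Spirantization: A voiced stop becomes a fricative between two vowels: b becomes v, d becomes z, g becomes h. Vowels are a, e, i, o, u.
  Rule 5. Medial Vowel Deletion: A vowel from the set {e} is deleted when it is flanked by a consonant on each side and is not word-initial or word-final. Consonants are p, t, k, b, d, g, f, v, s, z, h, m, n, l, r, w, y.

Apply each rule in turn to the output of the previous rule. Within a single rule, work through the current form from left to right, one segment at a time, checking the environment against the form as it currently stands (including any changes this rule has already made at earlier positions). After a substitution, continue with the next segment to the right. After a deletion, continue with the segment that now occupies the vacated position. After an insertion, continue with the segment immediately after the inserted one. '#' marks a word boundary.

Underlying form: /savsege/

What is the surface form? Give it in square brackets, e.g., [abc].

Rule 1 Velar Palatalization: [savsege] → [savsede]
Rule 2 Final Vowel Raising: [savsede] → [savsedi]
Rule 3 Regressive Voicing Assimilation: [savsedi] → [safsedi]
Rule 4 Spirantization: [safsedi] → [safsezi]
Rule 5 Medial Vowel Deletion: [safsezi] → [safszi]

[safszi]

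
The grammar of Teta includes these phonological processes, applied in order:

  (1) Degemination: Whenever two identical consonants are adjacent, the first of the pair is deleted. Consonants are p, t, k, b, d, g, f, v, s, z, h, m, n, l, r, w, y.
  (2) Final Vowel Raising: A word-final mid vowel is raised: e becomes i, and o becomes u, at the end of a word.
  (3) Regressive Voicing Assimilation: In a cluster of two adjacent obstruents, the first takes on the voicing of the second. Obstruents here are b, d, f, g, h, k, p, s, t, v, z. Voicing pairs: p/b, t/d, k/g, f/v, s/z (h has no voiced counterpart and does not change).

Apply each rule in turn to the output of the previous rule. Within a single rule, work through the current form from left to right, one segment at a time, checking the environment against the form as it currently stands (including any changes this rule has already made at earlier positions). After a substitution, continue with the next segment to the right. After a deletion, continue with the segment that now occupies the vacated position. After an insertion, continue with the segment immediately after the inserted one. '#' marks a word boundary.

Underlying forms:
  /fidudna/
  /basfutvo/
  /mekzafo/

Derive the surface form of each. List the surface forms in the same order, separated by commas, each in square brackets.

[fidudna], [basfudvu], [megzafu]

/fidudna/:
  (1) Degemination: no change — [fidudna]
  (2) Final Vowel Raising: no change — [fidudna]
  (3) Regressive Voicing Assimilation: no change — [fidudna]
/basfutvo/:
  (1) Degemination: no change — [basfutvo]
  (2) Final Vowel Raising: [basfutvo] → [basfutvu]
  (3) Regressive Voicing Assimilation: [basfutvu] → [basfudvu]
/mekzafo/:
  (1) Degemination: no change — [mekzafo]
  (2) Final Vowel Raising: [mekzafo] → [mekzafu]
  (3) Regressive Voicing Assimilation: [mekzafu] → [megzafu]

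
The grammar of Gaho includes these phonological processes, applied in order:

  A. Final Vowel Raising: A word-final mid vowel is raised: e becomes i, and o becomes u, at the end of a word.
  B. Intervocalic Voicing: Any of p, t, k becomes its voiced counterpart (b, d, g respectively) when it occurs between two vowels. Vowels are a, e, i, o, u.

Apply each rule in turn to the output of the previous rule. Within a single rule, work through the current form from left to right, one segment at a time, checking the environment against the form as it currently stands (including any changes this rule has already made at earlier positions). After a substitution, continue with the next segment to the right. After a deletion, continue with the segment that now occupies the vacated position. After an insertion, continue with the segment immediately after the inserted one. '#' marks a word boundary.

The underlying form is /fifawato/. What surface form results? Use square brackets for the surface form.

[fifawadu]

A Final Vowel Raising: [fifawato] → [fifawatu]
B Intervocalic Voicing: [fifawatu] → [fifawadu]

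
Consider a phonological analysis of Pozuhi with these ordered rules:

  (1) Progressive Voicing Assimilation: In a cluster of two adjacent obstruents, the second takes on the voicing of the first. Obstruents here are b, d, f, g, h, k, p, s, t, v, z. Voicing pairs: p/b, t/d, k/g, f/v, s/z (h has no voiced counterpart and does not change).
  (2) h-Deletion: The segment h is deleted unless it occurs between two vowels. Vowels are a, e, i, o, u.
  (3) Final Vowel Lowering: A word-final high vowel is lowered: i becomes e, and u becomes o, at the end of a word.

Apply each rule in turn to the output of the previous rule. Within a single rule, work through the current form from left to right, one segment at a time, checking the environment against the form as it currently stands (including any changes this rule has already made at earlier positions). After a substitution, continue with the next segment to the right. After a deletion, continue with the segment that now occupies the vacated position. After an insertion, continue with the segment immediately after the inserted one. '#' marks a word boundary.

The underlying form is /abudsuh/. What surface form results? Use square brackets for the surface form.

[abudzo]

(1) Progressive Voicing Assimilation: [abudsuh] → [abudzuh]
(2) h-Deletion: [abudzuh] → [abudzu]
(3) Final Vowel Lowering: [abudzu] → [abudzo]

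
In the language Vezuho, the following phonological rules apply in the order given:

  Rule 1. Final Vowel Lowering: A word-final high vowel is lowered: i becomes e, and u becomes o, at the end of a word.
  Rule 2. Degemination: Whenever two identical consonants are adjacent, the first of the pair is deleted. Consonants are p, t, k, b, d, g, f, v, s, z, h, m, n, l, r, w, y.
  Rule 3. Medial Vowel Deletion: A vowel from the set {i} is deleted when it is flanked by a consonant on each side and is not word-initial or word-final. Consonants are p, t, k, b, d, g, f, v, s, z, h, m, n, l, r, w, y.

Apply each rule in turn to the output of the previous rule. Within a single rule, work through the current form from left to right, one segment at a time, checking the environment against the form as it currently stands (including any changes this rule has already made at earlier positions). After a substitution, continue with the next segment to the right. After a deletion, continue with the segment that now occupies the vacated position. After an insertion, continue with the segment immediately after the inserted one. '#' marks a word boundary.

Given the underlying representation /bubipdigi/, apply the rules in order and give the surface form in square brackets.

Rule 1 Final Vowel Lowering: [bubipdigi] → [bubipdige]
Rule 2 Degemination: no change — [bubipdige]
Rule 3 Medial Vowel Deletion: [bubipdige] → [bubpdge]

[bubpdge]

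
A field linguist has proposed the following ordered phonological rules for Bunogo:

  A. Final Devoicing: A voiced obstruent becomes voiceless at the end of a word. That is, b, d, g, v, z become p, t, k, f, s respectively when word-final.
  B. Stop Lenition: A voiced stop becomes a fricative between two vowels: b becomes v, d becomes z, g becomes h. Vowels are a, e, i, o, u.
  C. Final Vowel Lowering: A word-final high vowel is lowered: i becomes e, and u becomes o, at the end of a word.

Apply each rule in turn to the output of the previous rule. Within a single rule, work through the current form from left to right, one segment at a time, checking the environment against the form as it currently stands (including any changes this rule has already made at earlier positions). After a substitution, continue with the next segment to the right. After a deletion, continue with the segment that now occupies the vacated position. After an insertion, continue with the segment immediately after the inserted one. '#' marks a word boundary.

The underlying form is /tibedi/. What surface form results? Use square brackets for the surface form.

[tiveze]

A Final Devoicing: no change — [tibedi]
B Stop Lenition: [tibedi] → [tivezi]
C Final Vowel Lowering: [tivezi] → [tiveze]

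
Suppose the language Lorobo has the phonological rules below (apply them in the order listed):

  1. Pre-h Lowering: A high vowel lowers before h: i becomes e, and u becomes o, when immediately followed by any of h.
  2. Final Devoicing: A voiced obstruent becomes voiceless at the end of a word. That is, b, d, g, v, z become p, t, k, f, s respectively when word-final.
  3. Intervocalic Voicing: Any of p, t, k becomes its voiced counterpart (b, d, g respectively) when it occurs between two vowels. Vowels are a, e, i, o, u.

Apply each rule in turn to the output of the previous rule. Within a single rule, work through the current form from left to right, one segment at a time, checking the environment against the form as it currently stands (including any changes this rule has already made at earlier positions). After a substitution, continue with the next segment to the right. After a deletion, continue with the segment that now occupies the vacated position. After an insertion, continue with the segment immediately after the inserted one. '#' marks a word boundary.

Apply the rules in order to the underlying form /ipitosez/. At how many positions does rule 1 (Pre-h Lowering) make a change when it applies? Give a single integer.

1 Pre-h Lowering: no change — [ipitosez]
2 Final Devoicing: [ipitosez] → [ipitoses]
3 Intervocalic Voicing: [ipitoses] → [ibidoses]
Rule 1 changed 0 position(s).

0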